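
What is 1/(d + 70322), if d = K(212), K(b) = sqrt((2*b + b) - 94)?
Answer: 35161/2472591571 - sqrt(542)/4945183142 ≈ 1.4216e-5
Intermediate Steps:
K(b) = sqrt(-94 + 3*b) (K(b) = sqrt(3*b - 94) = sqrt(-94 + 3*b))
d = sqrt(542) (d = sqrt(-94 + 3*212) = sqrt(-94 + 636) = sqrt(542) ≈ 23.281)
1/(d + 70322) = 1/(sqrt(542) + 70322) = 1/(70322 + sqrt(542))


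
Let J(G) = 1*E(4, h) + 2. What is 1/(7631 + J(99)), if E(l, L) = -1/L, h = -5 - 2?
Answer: 7/53432 ≈ 0.00013101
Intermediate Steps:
h = -7
J(G) = 15/7 (J(G) = 1*(-1/(-7)) + 2 = 1*(-1*(-⅐)) + 2 = 1*(⅐) + 2 = ⅐ + 2 = 15/7)
1/(7631 + J(99)) = 1/(7631 + 15/7) = 1/(53432/7) = 7/53432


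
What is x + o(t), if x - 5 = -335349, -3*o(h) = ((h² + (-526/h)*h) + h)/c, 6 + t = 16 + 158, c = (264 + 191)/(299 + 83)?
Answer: -468389372/1365 ≈ -3.4314e+5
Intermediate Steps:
c = 455/382 ≈ 1.1911
t = 168 (t = -6 + (16 + 158) = -6 + 174 = 168)
o(h) = 200932/1365 - 382*h/1365 - 382*h²/1365 (o(h) = -((h² + (-526/h)*h) + h)/(3*455/382) = -((h² - 526) + h)*382/(3*455) = -((-526 + h²) + h)*382/(3*455) = -(-526 + h + h²)*382/(3*455) = -(-200932/455 + 382*h/455 + 382*h²/455)/3 = 200932/1365 - 382*h/1365 - 382*h²/1365)
x = -335344 (x = 5 - 335349 = -335344)
x + o(t) = -335344 + (200932/1365 - 382/1365*168 - 382/1365*168²) = -335344 + (200932/1365 - 3056/65 - 382/1365*28224) = -335344 + (200932/1365 - 3056/65 - 513408/65) = -335344 - 10644812/1365 = -468389372/1365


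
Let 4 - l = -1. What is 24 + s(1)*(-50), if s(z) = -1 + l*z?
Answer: -176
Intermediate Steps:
l = 5 (l = 4 - 1*(-1) = 4 + 1 = 5)
s(z) = -1 + 5*z
24 + s(1)*(-50) = 24 + (-1 + 5*1)*(-50) = 24 + (-1 + 5)*(-50) = 24 + 4*(-50) = 24 - 200 = -176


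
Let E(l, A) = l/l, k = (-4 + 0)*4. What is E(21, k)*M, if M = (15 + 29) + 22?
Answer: 66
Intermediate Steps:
k = -16 (k = -4*4 = -16)
E(l, A) = 1
M = 66 (M = 44 + 22 = 66)
E(21, k)*M = 1*66 = 66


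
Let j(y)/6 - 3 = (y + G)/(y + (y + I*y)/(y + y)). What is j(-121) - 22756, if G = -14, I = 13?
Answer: -431887/19 ≈ -22731.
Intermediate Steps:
j(y) = 18 + 6*(-14 + y)/(7 + y) (j(y) = 18 + 6*((y - 14)/(y + (y + 13*y)/(y + y))) = 18 + 6*((-14 + y)/(y + (14*y)/((2*y)))) = 18 + 6*((-14 + y)/(y + (14*y)*(1/(2*y)))) = 18 + 6*((-14 + y)/(y + 7)) = 18 + 6*((-14 + y)/(7 + y)) = 18 + 6*(-14 + y)/(7 + y))
j(-121) - 22756 = 6*(7 + 4*(-121))/(7 - 121) - 22756 = 6*(7 - 484)/(-114) - 22756 = 6*(-1/114)*(-477) - 22756 = 477/19 - 22756 = -431887/19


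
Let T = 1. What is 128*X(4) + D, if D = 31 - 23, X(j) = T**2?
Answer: 136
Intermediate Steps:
X(j) = 1 (X(j) = 1**2 = 1)
D = 8
128*X(4) + D = 128*1 + 8 = 128 + 8 = 136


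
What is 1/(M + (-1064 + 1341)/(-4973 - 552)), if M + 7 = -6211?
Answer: -5525/34354727 ≈ -0.00016082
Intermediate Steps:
M = -6218 (M = -7 - 6211 = -6218)
1/(M + (-1064 + 1341)/(-4973 - 552)) = 1/(-6218 + (-1064 + 1341)/(-4973 - 552)) = 1/(-6218 + 277/(-5525)) = 1/(-6218 + 277*(-1/5525)) = 1/(-6218 - 277/5525) = 1/(-34354727/5525) = -5525/34354727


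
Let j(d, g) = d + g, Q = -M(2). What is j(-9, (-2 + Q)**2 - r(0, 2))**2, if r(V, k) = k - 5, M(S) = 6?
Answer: 3364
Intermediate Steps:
r(V, k) = -5 + k
Q = -6 (Q = -1*6 = -6)
j(-9, (-2 + Q)**2 - r(0, 2))**2 = (-9 + ((-2 - 6)**2 - (-5 + 2)))**2 = (-9 + ((-8)**2 - 1*(-3)))**2 = (-9 + (64 + 3))**2 = (-9 + 67)**2 = 58**2 = 3364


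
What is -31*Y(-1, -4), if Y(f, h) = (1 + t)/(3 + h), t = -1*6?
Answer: -155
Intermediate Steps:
t = -6
Y(f, h) = -5/(3 + h) (Y(f, h) = (1 - 6)/(3 + h) = -5/(3 + h))
-31*Y(-1, -4) = -(-155)/(3 - 4) = -(-155)/(-1) = -(-155)*(-1) = -31*5 = -155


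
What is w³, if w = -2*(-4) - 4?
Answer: 64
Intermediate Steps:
w = 4 (w = 8 - 4 = 4)
w³ = 4³ = 64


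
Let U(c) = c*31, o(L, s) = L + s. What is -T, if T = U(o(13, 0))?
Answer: -403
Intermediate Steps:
U(c) = 31*c
T = 403 (T = 31*(13 + 0) = 31*13 = 403)
-T = -1*403 = -403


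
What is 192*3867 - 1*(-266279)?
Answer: 1008743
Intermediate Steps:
192*3867 - 1*(-266279) = 742464 + 266279 = 1008743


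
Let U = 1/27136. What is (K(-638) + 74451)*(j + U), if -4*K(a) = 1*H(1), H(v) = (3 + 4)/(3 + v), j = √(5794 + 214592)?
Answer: 1191209/434176 + 1191209*√220386/16 ≈ 3.4951e+7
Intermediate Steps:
j = √220386 ≈ 469.45
H(v) = 7/(3 + v)
U = 1/27136 ≈ 3.6851e-5
K(a) = -7/16 (K(a) = -7/(3 + 1)/4 = -7/4/4 = -7*(¼)/4 = -7/(4*4) = -¼*7/4 = -7/16)
(K(-638) + 74451)*(j + U) = (-7/16 + 74451)*(√220386 + 1/27136) = 1191209*(1/27136 + √220386)/16 = 1191209/434176 + 1191209*√220386/16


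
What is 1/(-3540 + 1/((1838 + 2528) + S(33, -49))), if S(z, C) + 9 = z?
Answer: -4390/15540599 ≈ -0.00028249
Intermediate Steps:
S(z, C) = -9 + z
1/(-3540 + 1/((1838 + 2528) + S(33, -49))) = 1/(-3540 + 1/((1838 + 2528) + (-9 + 33))) = 1/(-3540 + 1/(4366 + 24)) = 1/(-3540 + 1/4390) = 1/(-15540599/4390) = -4390/15540599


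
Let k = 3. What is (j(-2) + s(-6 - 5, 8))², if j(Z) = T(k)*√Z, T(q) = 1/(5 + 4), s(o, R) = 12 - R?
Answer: (36 + I*√2)²/81 ≈ 15.975 + 1.2571*I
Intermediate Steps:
T(q) = ⅑ (T(q) = 1/9 = ⅑)
j(Z) = √Z/9
(j(-2) + s(-6 - 5, 8))² = (√(-2)/9 + (12 - 1*8))² = ((I*√2)/9 + (12 - 8))² = (I*√2/9 + 4)² = (4 + I*√2/9)²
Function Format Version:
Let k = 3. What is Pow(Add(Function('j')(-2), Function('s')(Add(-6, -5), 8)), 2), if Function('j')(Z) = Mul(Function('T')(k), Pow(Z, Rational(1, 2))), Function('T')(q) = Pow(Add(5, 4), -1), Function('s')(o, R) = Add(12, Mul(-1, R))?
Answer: Mul(Rational(1, 81), Pow(Add(36, Mul(I, Pow(2, Rational(1, 2)))), 2)) ≈ Add(15.975, Mul(1.2571, I))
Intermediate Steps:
Function('T')(q) = Rational(1, 9) (Function('T')(q) = Pow(9, -1) = Rational(1, 9))
Function('j')(Z) = Mul(Rational(1, 9), Pow(Z, Rational(1, 2)))
Pow(Add(Function('j')(-2), Function('s')(Add(-6, -5), 8)), 2) = Pow(Add(Mul(Rational(1, 9), Pow(-2, Rational(1, 2))), Add(12, Mul(-1, 8))), 2) = Pow(Add(Mul(Rational(1, 9), Mul(I, Pow(2, Rational(1, 2)))), Add(12, -8)), 2) = Pow(Add(Mul(Rational(1, 9), I, Pow(2, Rational(1, 2))), 4), 2) = Pow(Add(4, Mul(Rational(1, 9), I, Pow(2, Rational(1, 2)))), 2)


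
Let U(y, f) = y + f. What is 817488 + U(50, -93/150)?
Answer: 40876869/50 ≈ 8.1754e+5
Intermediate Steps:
U(y, f) = f + y
817488 + U(50, -93/150) = 817488 + (-93/150 + 50) = 817488 + (-93*1/150 + 50) = 817488 + (-31/50 + 50) = 817488 + 2469/50 = 40876869/50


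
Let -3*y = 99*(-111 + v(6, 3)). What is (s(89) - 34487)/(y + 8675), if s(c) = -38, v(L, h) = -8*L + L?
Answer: -34525/13724 ≈ -2.5157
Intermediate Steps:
v(L, h) = -7*L
y = 5049 (y = -33*(-111 - 7*6) = -33*(-111 - 42) = -33*(-153) = -⅓*(-15147) = 5049)
(s(89) - 34487)/(y + 8675) = (-38 - 34487)/(5049 + 8675) = -34525/13724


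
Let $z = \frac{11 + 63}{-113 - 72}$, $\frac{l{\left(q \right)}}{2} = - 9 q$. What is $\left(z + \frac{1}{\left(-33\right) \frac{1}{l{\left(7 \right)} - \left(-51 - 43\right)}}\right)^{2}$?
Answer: $\frac{8836}{27225} \approx 0.32455$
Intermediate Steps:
$l{\left(q \right)} = - 18 q$ ($l{\left(q \right)} = 2 \left(- 9 q\right) = - 18 q$)
$z = - \frac{2}{5}$ ($z = \frac{74}{-185} = 74 \left(- \frac{1}{185}\right) = - \frac{2}{5} \approx -0.4$)
$\left(z + \frac{1}{\left(-33\right) \frac{1}{l{\left(7 \right)} - \left(-51 - 43\right)}}\right)^{2} = \left(- \frac{2}{5} + \frac{1}{\left(-33\right) \frac{1}{\left(-18\right) 7 - \left(-51 - 43\right)}}\right)^{2} = \left(- \frac{2}{5} + \frac{1}{\left(-33\right) \frac{1}{-126 - -94}}\right)^{2} = \left(- \frac{2}{5} + \frac{1}{\left(-33\right) \frac{1}{-126 + 94}}\right)^{2} = \left(- \frac{2}{5} + \frac{1}{\left(-33\right) \frac{1}{-32}}\right)^{2} = \left(- \frac{2}{5} + \frac{1}{\left(-33\right) \left(- \frac{1}{32}\right)}\right)^{2} = \left(- \frac{2}{5} + \frac{1}{\frac{33}{32}}\right)^{2} = \left(- \frac{2}{5} + \frac{32}{33}\right)^{2} = \left(\frac{94}{165}\right)^{2} = \frac{8836}{27225}$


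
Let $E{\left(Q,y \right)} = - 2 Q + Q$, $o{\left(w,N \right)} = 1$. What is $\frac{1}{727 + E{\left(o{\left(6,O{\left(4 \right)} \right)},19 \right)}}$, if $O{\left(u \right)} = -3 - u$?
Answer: $\frac{1}{726} \approx 0.0013774$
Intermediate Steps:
$E{\left(Q,y \right)} = - Q$
$\frac{1}{727 + E{\left(o{\left(6,O{\left(4 \right)} \right)},19 \right)}} = \frac{1}{727 - 1} = \frac{1}{726}$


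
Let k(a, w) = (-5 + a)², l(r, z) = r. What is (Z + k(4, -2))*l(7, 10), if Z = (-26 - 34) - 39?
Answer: -686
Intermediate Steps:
Z = -99 (Z = -60 - 39 = -99)
(Z + k(4, -2))*l(7, 10) = (-99 + (-5 + 4)²)*7 = (-99 + (-1)²)*7 = (-99 + 1)*7 = -98*7 = -686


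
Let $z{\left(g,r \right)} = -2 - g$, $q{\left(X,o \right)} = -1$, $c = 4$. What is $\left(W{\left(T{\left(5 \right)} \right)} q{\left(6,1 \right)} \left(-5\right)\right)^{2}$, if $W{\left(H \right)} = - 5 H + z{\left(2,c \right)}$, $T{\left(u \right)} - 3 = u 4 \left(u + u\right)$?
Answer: $25959025$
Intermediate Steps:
$T{\left(u \right)} = 3 + 8 u^{2}$ ($T{\left(u \right)} = 3 + u 4 \left(u + u\right) = 3 + 4 u 2 u = 3 + 8 u^{2}$)
$W{\left(H \right)} = -4 - 5 H$ ($W{\left(H \right)} = - 5 H - 4 = -4 - 5 H$)
$\left(W{\left(T{\left(5 \right)} \right)} q{\left(6,1 \right)} \left(-5\right)\right)^{2} = \left(\left(-4 - 5 \left(3 + 8 \cdot 5^{2}\right)\right) \left(\left(-1\right) \left(-5\right)\right)\right)^{2} = \left(\left(-4 - 5 \left(3 + 8 \cdot 25\right)\right) 5\right)^{2} = \left(\left(-4 - 5 \left(3 + 200\right)\right) 5\right)^{2} = \left(\left(-4 - 1015\right) 5\right)^{2} = \left(\left(-1019\right) 5\right)^{2} = \left(-5095\right)^{2} = 25959025$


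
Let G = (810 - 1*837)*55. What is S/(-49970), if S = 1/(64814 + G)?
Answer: -1/3164550130 ≈ -3.1600e-10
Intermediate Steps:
G = -1485 (G = (810 - 837)*55 = -27*55 = -1485)
S = 1/63329 (S = 1/(64814 - 1485) = 1/63329 ≈ 1.5791e-5)
S/(-49970) = (1/63329)/(-49970) = (1/63329)*(-1/49970) = -1/3164550130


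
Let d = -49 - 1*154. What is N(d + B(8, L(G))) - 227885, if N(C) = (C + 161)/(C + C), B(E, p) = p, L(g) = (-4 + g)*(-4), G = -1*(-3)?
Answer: -45349096/199 ≈ -2.2789e+5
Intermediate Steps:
G = 3
L(g) = 16 - 4*g
d = -203 (d = -49 - 154 = -203)
N(C) = (161 + C)/(2*C) (N(C) = (161 + C)/((2*C)) = (161 + C)*(1/(2*C)) = (161 + C)/(2*C))
N(d + B(8, L(G))) - 227885 = (161 + (-203 + (16 - 4*3)))/(2*(-203 + (16 - 4*3))) - 227885 = (161 + (-203 + (16 - 12)))/(2*(-203 + (16 - 12))) - 227885 = (161 + (-203 + 4))/(2*(-203 + 4)) - 227885 = (½)*(161 - 199)/(-199) - 227885 = (½)*(-1/199)*(-38) - 227885 = 19/199 - 227885 = -45349096/199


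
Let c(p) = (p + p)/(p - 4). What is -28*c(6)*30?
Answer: -5040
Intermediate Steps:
c(p) = 2*p/(-4 + p) (c(p) = (2*p)/(-4 + p) = 2*p/(-4 + p))
-28*c(6)*30 = -56*6/(-4 + 6)*30 = -56*6/2*30 = -28*6*30 = -168*30 = -5040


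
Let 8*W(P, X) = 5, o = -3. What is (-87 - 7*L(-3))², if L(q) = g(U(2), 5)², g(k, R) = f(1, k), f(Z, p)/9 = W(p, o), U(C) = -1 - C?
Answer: 389786049/4096 ≈ 95163.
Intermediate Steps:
W(P, X) = 5/8 (W(P, X) = (⅛)*5 = 5/8)
f(Z, p) = 45/8 (f(Z, p) = 9*(5/8) = 45/8)
g(k, R) = 45/8
L(q) = 2025/64 (L(q) = (45/8)² = 2025/64)
(-87 - 7*L(-3))² = (-87 - 7*2025/64)² = (-87 - 14175/64)² = (-19743/64)² = 389786049/4096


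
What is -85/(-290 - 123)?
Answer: 85/413 ≈ 0.20581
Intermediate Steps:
-85/(-290 - 123) = -85/(-413) = -1/413*(-85) = 85/413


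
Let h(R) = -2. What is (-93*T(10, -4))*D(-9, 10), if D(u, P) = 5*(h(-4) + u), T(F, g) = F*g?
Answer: -204600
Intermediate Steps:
D(u, P) = -10 + 5*u (D(u, P) = 5*(-2 + u) = -10 + 5*u)
(-93*T(10, -4))*D(-9, 10) = (-930*(-4))*(-10 + 5*(-9)) = (-93*(-40))*(-10 - 45) = 3720*(-55) = -204600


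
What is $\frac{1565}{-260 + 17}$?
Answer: $- \frac{1565}{243} \approx -6.4403$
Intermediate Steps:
$\frac{1565}{-260 + 17} = \frac{1565}{-243} = 1565 \left(- \frac{1}{243}\right) = - \frac{1565}{243}$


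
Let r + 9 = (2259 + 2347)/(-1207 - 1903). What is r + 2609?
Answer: 4040697/1555 ≈ 2598.5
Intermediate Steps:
r = -16298/1555 (r = -9 + (2259 + 2347)/(-1207 - 1903) = -9 + 4606/(-3110) = -9 + 4606*(-1/3110) = -9 - 2303/1555 = -16298/1555 ≈ -10.481)
r + 2609 = -16298/1555 + 2609 = 4040697/1555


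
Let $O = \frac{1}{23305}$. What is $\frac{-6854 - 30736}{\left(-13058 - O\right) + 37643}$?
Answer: $- \frac{438017475}{286476712} \approx -1.529$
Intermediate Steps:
$O = \frac{1}{23305} \approx 4.2909 \cdot 10^{-5}$
$\frac{-6854 - 30736}{\left(-13058 - O\right) + 37643} = \frac{-6854 - 30736}{\left(-13058 - \frac{1}{23305}\right) + 37643} = - \frac{37590}{\left(-13058 - \frac{1}{23305}\right) + 37643} = - \frac{37590}{- \frac{304316691}{23305} + 37643} = - \frac{37590}{\frac{572953424}{23305}} = \left(-37590\right) \frac{23305}{572953424} = - \frac{438017475}{286476712}$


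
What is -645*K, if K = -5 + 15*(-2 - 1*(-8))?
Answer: -54825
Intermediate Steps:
K = 85 (K = -5 + 15*(-2 + 8) = -5 + 15*6 = -5 + 90 = 85)
-645*K = -645*85 = -54825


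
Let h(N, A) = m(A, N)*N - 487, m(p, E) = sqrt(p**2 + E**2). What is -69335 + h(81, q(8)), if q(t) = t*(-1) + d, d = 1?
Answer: -69822 + 81*sqrt(6610) ≈ -63237.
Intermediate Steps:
q(t) = 1 - t (q(t) = t*(-1) + 1 = -t + 1 = 1 - t)
m(p, E) = sqrt(E**2 + p**2)
h(N, A) = -487 + N*sqrt(A**2 + N**2) (h(N, A) = sqrt(N**2 + A**2)*N - 487 = sqrt(A**2 + N**2)*N - 487 = N*sqrt(A**2 + N**2) - 487 = -487 + N*sqrt(A**2 + N**2))
-69335 + h(81, q(8)) = -69335 + (-487 + 81*sqrt((1 - 1*8)**2 + 81**2)) = -69335 + (-487 + 81*sqrt((1 - 8)**2 + 6561)) = -69335 + (-487 + 81*sqrt((-7)**2 + 6561)) = -69335 + (-487 + 81*sqrt(49 + 6561)) = -69335 + (-487 + 81*sqrt(6610)) = -69822 + 81*sqrt(6610)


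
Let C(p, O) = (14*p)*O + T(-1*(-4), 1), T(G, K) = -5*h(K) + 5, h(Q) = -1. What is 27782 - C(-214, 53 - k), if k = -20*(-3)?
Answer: 6800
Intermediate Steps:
T(G, K) = 10 (T(G, K) = -5*(-1) + 5 = 5 + 5 = 10)
k = 60
C(p, O) = 10 + 14*O*p (C(p, O) = (14*p)*O + 10 = 14*O*p + 10 = 10 + 14*O*p)
27782 - C(-214, 53 - k) = 27782 - (10 + 14*(53 - 1*60)*(-214)) = 27782 - (10 + 14*(53 - 60)*(-214)) = 27782 - (10 + 14*(-7)*(-214)) = 27782 - (10 + 20972) = 27782 - 1*20982 = 27782 - 20982 = 6800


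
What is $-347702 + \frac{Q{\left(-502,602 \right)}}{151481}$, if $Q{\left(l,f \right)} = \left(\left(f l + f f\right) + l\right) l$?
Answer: $- \frac{52700215058}{151481} \approx -3.479 \cdot 10^{5}$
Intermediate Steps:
$Q{\left(l,f \right)} = l \left(l + f^{2} + f l\right)$ ($Q{\left(l,f \right)} = \left(\left(f l + f^{2}\right) + l\right) l = \left(\left(f^{2} + f l\right) + l\right) l = \left(l + f^{2} + f l\right) l = l \left(l + f^{2} + f l\right)$)
$-347702 + \frac{Q{\left(-502,602 \right)}}{151481} = -347702 + \frac{\left(-502\right) \left(-502 + 602^{2} + 602 \left(-502\right)\right)}{151481} = -347702 + - 502 \left(-502 + 362404 - 302204\right) \frac{1}{151481} = -347702 + \left(-502\right) 59698 \cdot \frac{1}{151481} = -347702 - \frac{29968396}{151481} = - \frac{52700215058}{151481}$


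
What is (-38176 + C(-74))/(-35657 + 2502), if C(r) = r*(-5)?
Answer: 37806/33155 ≈ 1.1403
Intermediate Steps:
C(r) = -5*r
(-38176 + C(-74))/(-35657 + 2502) = (-38176 - 5*(-74))/(-35657 + 2502) = (-38176 + 370)/(-33155) = -37806*(-1/33155) = 37806/33155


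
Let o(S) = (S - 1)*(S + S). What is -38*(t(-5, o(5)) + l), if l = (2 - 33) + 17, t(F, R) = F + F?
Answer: 912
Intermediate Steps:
o(S) = 2*S*(-1 + S) (o(S) = (-1 + S)*(2*S) = 2*S*(-1 + S))
t(F, R) = 2*F
l = -14 (l = -31 + 17 = -14)
-38*(t(-5, o(5)) + l) = -38*(2*(-5) - 14) = -38*(-10 - 14) = -38*(-24) = 912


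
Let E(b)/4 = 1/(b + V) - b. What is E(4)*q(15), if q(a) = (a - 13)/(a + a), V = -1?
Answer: -44/45 ≈ -0.97778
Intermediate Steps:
q(a) = (-13 + a)/(2*a) (q(a) = (-13 + a)/((2*a)) = (-13 + a)*(1/(2*a)) = (-13 + a)/(2*a))
E(b) = -4*b + 4/(-1 + b) (E(b) = 4*(1/(b - 1) - b) = 4*(1/(-1 + b) - b) = -4*b + 4/(-1 + b))
E(4)*q(15) = (4*(1 + 4 - 1*4²)/(-1 + 4))*((½)*(-13 + 15)/15) = (4*(1 + 4 - 1*16)/3)*((½)*(1/15)*2) = (4*(⅓)*(1 + 4 - 16))*(1/15) = (4*(⅓)*(-11))*(1/15) = -44/3*1/15 = -44/45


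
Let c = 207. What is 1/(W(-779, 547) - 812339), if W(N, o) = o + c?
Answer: -1/811585 ≈ -1.2322e-6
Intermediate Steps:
W(N, o) = 207 + o (W(N, o) = o + 207 = 207 + o)
1/(W(-779, 547) - 812339) = 1/((207 + 547) - 812339) = 1/(754 - 812339) = 1/(-811585) = -1/811585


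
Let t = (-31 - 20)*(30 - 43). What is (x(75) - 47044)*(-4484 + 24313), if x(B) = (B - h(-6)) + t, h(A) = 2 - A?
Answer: -918360306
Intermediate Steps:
t = 663 (t = -51*(-13) = 663)
x(B) = 655 + B (x(B) = (B - (2 - 1*(-6))) + 663 = (B - (2 + 6)) + 663 = (B - 1*8) + 663 = (B - 8) + 663 = (-8 + B) + 663 = 655 + B)
(x(75) - 47044)*(-4484 + 24313) = ((655 + 75) - 47044)*(-4484 + 24313) = (730 - 47044)*19829 = -46314*19829 = -918360306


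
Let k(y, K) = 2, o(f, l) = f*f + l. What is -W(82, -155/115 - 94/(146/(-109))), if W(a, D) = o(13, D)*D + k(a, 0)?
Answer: -46153106504/2819041 ≈ -16372.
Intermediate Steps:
o(f, l) = l + f² (o(f, l) = f² + l = l + f²)
W(a, D) = 2 + D*(169 + D) (W(a, D) = (D + 13²)*D + 2 = (D + 169)*D + 2 = (169 + D)*D + 2 = D*(169 + D) + 2 = 2 + D*(169 + D))
-W(82, -155/115 - 94/(146/(-109))) = -(2 + (-155/115 - 94/(146/(-109)))*(169 + (-155/115 - 94/(146/(-109))))) = -(2 + (-155*1/115 - 94/(146*(-1/109)))*(169 + (-155*1/115 - 94/(146*(-1/109))))) = -(2 + (-31/23 - 94/(-146/109))*(169 + (-31/23 - 94/(-146/109)))) = -(2 + (-31/23 - 94*(-109/146))*(169 + (-31/23 - 94*(-109/146)))) = -(2 + (-31/23 + 5123/73)*(169 + (-31/23 + 5123/73))) = -(2 + 115566*(169 + 115566/1679)/1679) = -(2 + (115566/1679)*(399317/1679)) = -(2 + 46147468422/2819041) = -1*46153106504/2819041 = -46153106504/2819041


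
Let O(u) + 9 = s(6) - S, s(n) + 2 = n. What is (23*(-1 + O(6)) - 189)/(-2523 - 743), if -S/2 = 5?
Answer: 97/3266 ≈ 0.029700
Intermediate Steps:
S = -10 (S = -2*5 = -10)
s(n) = -2 + n
O(u) = 5 (O(u) = -9 + ((-2 + 6) - 1*(-10)) = -9 + (4 + 10) = -9 + 14 = 5)
(23*(-1 + O(6)) - 189)/(-2523 - 743) = (23*(-1 + 5) - 189)/(-2523 - 743) = (23*4 - 189)/(-3266) = (92 - 189)*(-1/3266) = -97*(-1/3266) = 97/3266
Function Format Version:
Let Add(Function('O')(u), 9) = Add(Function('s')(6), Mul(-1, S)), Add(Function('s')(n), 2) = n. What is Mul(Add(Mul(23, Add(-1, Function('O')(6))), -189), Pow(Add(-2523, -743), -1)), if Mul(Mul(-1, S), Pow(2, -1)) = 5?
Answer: Rational(97, 3266) ≈ 0.029700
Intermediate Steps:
S = -10 (S = Mul(-2, 5) = -10)
Function('s')(n) = Add(-2, n)
Function('O')(u) = 5 (Function('O')(u) = Add(-9, Add(Add(-2, 6), Mul(-1, -10))) = Add(-9, Add(4, 10)) = Add(-9, 14) = 5)
Mul(Add(Mul(23, Add(-1, Function('O')(6))), -189), Pow(Add(-2523, -743), -1)) = Mul(Add(Mul(23, Add(-1, 5)), -189), Pow(Add(-2523, -743), -1)) = Mul(Add(Mul(23, 4), -189), Pow(-3266, -1)) = Mul(Add(92, -189), Rational(-1, 3266)) = Mul(-97, Rational(-1, 3266)) = Rational(97, 3266)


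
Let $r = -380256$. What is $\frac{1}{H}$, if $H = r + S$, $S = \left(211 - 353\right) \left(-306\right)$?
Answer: $- \frac{1}{336804} \approx -2.9691 \cdot 10^{-6}$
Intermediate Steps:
$S = 43452$ ($S = \left(-142\right) \left(-306\right) = 43452$)
$H = -336804$ ($H = -380256 + 43452 = -336804$)
$\frac{1}{H} = \frac{1}{-336804} = - \frac{1}{336804}$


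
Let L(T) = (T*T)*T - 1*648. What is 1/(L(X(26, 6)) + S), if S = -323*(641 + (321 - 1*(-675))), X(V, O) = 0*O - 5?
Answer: -1/529524 ≈ -1.8885e-6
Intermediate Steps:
X(V, O) = -5 (X(V, O) = 0 - 5 = -5)
S = -528751 (S = -323*(641 + (321 + 675)) = -323*(641 + 996) = -323*1637 = -528751)
L(T) = -648 + T³ (L(T) = T²*T - 648 = T³ - 648 = -648 + T³)
1/(L(X(26, 6)) + S) = 1/((-648 + (-5)³) - 528751) = 1/((-648 - 125) - 528751) = 1/(-773 - 528751) = 1/(-529524) = -1/529524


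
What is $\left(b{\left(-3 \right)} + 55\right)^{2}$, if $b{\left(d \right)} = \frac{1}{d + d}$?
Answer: $\frac{108241}{36} \approx 3006.7$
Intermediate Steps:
$b{\left(d \right)} = \frac{1}{2 d}$
$\left(b{\left(-3 \right)} + 55\right)^{2} = \left(\frac{1}{2 \left(-3\right)} + 55\right)^{2} = \left(\frac{1}{2} \left(- \frac{1}{3}\right) + 55\right)^{2} = \left(- \frac{1}{6} + 55\right)^{2} = \left(\frac{329}{6}\right)^{2} = \frac{108241}{36}$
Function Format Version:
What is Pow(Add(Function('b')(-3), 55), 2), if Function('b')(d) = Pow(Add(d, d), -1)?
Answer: Rational(108241, 36) ≈ 3006.7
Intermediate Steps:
Function('b')(d) = Mul(Rational(1, 2), Pow(d, -1)) (Function('b')(d) = Pow(Mul(2, d), -1) = Mul(Rational(1, 2), Pow(d, -1)))
Pow(Add(Function('b')(-3), 55), 2) = Pow(Add(Mul(Rational(1, 2), Pow(-3, -1)), 55), 2) = Pow(Add(Mul(Rational(1, 2), Rational(-1, 3)), 55), 2) = Pow(Add(Rational(-1, 6), 55), 2) = Pow(Rational(329, 6), 2) = Rational(108241, 36)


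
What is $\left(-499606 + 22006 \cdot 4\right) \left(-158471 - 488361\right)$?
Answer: $266224408224$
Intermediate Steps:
$\left(-499606 + 22006 \cdot 4\right) \left(-158471 - 488361\right) = \left(-499606 + 88024\right) \left(-646832\right) = \left(-411582\right) \left(-646832\right) = 266224408224$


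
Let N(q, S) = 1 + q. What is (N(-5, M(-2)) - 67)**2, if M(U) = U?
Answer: 5041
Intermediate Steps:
(N(-5, M(-2)) - 67)**2 = ((1 - 5) - 67)**2 = (-4 - 67)**2 = (-71)**2 = 5041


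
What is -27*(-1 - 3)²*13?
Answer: -5616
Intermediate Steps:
-27*(-1 - 3)²*13 = -27*(-4)²*13 = -27*16*13 = -432*13 = -5616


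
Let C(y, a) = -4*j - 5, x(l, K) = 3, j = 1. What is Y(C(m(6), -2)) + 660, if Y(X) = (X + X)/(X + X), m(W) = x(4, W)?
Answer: 661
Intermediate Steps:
m(W) = 3
C(y, a) = -9 (C(y, a) = -4*1 - 5 = -4 - 5 = -9)
Y(X) = 1 (Y(X) = (2*X)/((2*X)) = (2*X)*(1/(2*X)) = 1)
Y(C(m(6), -2)) + 660 = 1 + 660 = 661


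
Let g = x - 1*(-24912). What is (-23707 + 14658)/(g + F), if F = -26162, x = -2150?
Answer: 9049/3400 ≈ 2.6615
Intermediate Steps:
g = 22762 (g = -2150 - 1*(-24912) = -2150 + 24912 = 22762)
(-23707 + 14658)/(g + F) = (-23707 + 14658)/(22762 - 26162) = -9049/(-3400) = -9049*(-1/3400) = 9049/3400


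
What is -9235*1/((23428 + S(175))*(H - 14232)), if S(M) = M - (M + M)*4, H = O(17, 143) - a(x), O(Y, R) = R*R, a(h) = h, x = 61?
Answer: -9235/136681668 ≈ -6.7566e-5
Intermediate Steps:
O(Y, R) = R**2
H = 20388 (H = 143**2 - 1*61 = 20449 - 61 = 20388)
S(M) = -7*M (S(M) = M - 2*M*4 = M - 8*M = -7*M)
-9235*1/((23428 + S(175))*(H - 14232)) = -9235*1/((20388 - 14232)*(23428 - 7*175)) = -9235*1/(6156*(23428 - 1225)) = -9235/(22203*6156) = -9235/136681668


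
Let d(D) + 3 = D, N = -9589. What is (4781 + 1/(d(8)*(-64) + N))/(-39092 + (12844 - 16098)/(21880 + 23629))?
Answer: -1077992799176/8814259040769 ≈ -0.12230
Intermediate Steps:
d(D) = -3 + D
(4781 + 1/(d(8)*(-64) + N))/(-39092 + (12844 - 16098)/(21880 + 23629)) = (4781 + 1/((-3 + 8)*(-64) - 9589))/(-39092 + (12844 - 16098)/(21880 + 23629)) = (4781 + 1/(5*(-64) - 9589))/(-39092 - 3254/45509) = (4781 + 1/(-320 - 9589))/(-39092 - 3254*1/45509) = (4781 + 1/(-9909))/(-39092 - 3254/45509) = (4781 - 1/9909)/(-1779041082/45509) = (47374928/9909)*(-45509/1779041082) = -1077992799176/8814259040769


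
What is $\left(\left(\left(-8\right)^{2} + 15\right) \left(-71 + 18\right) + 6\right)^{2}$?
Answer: $17480761$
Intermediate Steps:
$\left(\left(\left(-8\right)^{2} + 15\right) \left(-71 + 18\right) + 6\right)^{2} = \left(\left(64 + 15\right) \left(-53\right) + 6\right)^{2} = \left(79 \left(-53\right) + 6\right)^{2} = \left(-4187 + 6\right)^{2} = \left(-4181\right)^{2} = 17480761$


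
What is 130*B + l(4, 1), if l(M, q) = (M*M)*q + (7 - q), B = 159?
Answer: 20692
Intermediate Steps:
l(M, q) = 7 - q + q*M**2 (l(M, q) = M**2*q + (7 - q) = q*M**2 + (7 - q) = 7 - q + q*M**2)
130*B + l(4, 1) = 130*159 + (7 - 1*1 + 1*4**2) = 20670 + (7 - 1 + 1*16) = 20670 + (7 - 1 + 16) = 20670 + 22 = 20692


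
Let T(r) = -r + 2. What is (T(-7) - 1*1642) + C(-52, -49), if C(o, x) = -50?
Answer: -1683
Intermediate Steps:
T(r) = 2 - r
(T(-7) - 1*1642) + C(-52, -49) = ((2 - 1*(-7)) - 1*1642) - 50 = ((2 + 7) - 1642) - 50 = (9 - 1642) - 50 = -1633 - 50 = -1683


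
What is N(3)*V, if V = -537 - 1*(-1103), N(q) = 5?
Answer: 2830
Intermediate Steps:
V = 566 (V = -537 + 1103 = 566)
N(3)*V = 5*566 = 2830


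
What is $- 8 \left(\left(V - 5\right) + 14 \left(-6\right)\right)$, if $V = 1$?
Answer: $704$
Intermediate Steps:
$- 8 \left(\left(V - 5\right) + 14 \left(-6\right)\right) = - 8 \left(\left(1 - 5\right) + 14 \left(-6\right)\right) = - 8 \left(\left(1 - 5\right) - 84\right) = - 8 \left(-4 - 84\right) = \left(-8\right) \left(-88\right) = 704$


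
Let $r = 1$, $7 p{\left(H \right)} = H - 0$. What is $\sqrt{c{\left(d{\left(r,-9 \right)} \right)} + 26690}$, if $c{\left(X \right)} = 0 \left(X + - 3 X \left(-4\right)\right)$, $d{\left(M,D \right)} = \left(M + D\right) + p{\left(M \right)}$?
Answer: $\sqrt{26690} \approx 163.37$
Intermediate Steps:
$p{\left(H \right)} = \frac{H}{7}$ ($p{\left(H \right)} = \frac{H - 0}{7} = \frac{H + 0}{7} = \frac{H}{7}$)
$d{\left(M,D \right)} = D + \frac{8 M}{7}$ ($d{\left(M,D \right)} = \left(M + D\right) + \frac{M}{7} = \left(D + M\right) + \frac{M}{7} = D + \frac{8 M}{7}$)
$c{\left(X \right)} = 0$ ($c{\left(X \right)} = 0 \left(X + 12 X\right) = 0 \cdot 13 X = 0$)
$\sqrt{c{\left(d{\left(r,-9 \right)} \right)} + 26690} = \sqrt{0 + 26690} = \sqrt{26690}$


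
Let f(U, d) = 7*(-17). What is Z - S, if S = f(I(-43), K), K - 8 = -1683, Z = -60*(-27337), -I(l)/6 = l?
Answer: 1640339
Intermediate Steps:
I(l) = -6*l
Z = 1640220
K = -1675 (K = 8 - 1683 = -1675)
f(U, d) = -119
S = -119
Z - S = 1640220 - 1*(-119) = 1640220 + 119 = 1640339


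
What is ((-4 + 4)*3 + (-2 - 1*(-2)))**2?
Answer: 0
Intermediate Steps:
((-4 + 4)*3 + (-2 - 1*(-2)))**2 = (0*3 + (-2 + 2))**2 = (0 + 0)**2 = 0**2 = 0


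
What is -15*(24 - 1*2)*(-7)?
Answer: 2310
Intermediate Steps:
-15*(24 - 1*2)*(-7) = -15*(24 - 2)*(-7) = -15*22*(-7) = -330*(-7) = 2310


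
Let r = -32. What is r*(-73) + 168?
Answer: 2504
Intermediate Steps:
r*(-73) + 168 = -32*(-73) + 168 = 2336 + 168 = 2504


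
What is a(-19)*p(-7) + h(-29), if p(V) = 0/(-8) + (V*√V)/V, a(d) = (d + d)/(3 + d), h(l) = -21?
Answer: -21 + 19*I*√7/8 ≈ -21.0 + 6.2837*I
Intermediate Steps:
a(d) = 2*d/(3 + d) (a(d) = (2*d)/(3 + d) = 2*d/(3 + d))
p(V) = √V (p(V) = 0*(-⅛) + V^(3/2)/V = 0 + √V = √V)
a(-19)*p(-7) + h(-29) = (2*(-19)/(3 - 19))*√(-7) - 21 = (2*(-19)/(-16))*(I*√7) - 21 = (2*(-19)*(-1/16))*(I*√7) - 21 = 19*(I*√7)/8 - 21 = 19*I*√7/8 - 21 = -21 + 19*I*√7/8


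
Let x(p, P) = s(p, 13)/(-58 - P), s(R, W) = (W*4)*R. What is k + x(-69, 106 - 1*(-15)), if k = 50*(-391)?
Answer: -3495862/179 ≈ -19530.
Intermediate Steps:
s(R, W) = 4*R*W (s(R, W) = (4*W)*R = 4*R*W)
x(p, P) = 52*p/(-58 - P) (x(p, P) = (4*p*13)/(-58 - P) = (52*p)/(-58 - P) = 52*p/(-58 - P))
k = -19550
k + x(-69, 106 - 1*(-15)) = -19550 - 52*(-69)/(58 + (106 - 1*(-15))) = -19550 - 52*(-69)/(58 + (106 + 15)) = -19550 - 52*(-69)/(58 + 121) = -19550 - 52*(-69)/179 = -19550 - 52*(-69)*1/179 = -19550 + 3588/179 = -3495862/179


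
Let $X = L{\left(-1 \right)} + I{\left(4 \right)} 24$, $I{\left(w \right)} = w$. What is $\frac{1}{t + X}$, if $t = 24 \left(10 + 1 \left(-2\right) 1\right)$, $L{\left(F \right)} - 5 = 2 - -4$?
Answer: $\frac{1}{299} \approx 0.0033445$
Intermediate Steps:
$L{\left(F \right)} = 11$ ($L{\left(F \right)} = 5 + \left(2 - -4\right) = 5 + \left(2 + 4\right) = 5 + 6 = 11$)
$t = 192$ ($t = 24 \left(10 - 2\right) = 24 \cdot 8 = 192$)
$X = 107$ ($X = 11 + 4 \cdot 24 = 11 + 96 = 107$)
$\frac{1}{t + X} = \frac{1}{192 + 107} = \frac{1}{299}$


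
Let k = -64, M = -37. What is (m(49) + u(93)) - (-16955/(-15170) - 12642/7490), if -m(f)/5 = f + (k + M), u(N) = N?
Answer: 573911587/1623190 ≈ 353.57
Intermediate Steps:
m(f) = 505 - 5*f (m(f) = -5*(f + (-64 - 37)) = -5*(f - 101) = -5*(-101 + f) = 505 - 5*f)
(m(49) + u(93)) - (-16955/(-15170) - 12642/7490) = ((505 - 5*49) + 93) - (-16955/(-15170) - 12642/7490) = ((505 - 245) + 93) - (-16955*(-1/15170) - 12642*1/7490) = (260 + 93) - (3391/3034 - 903/535) = 353 - 1*(-925517/1623190) = 353 + 925517/1623190 = 573911587/1623190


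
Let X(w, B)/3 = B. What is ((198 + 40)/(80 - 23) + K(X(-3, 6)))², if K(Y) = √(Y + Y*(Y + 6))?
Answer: 1518694/3249 + 2380*√2/19 ≈ 644.58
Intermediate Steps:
X(w, B) = 3*B
K(Y) = √(Y + Y*(6 + Y))
((198 + 40)/(80 - 23) + K(X(-3, 6)))² = ((198 + 40)/(80 - 23) + √((3*6)*(7 + 3*6)))² = (238/57 + √(18*(7 + 18)))² = (238*(1/57) + √(18*25))² = (238/57 + √450)² = (238/57 + 15*√2)²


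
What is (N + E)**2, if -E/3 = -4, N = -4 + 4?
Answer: 144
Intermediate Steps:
N = 0
E = 12 (E = -3*(-4) = 12)
(N + E)**2 = (0 + 12)**2 = 12**2 = 144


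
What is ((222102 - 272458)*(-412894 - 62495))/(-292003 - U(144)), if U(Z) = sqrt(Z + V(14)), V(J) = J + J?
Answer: -2330056284464484/28421917279 + 15959125656*sqrt(43)/28421917279 ≈ -81977.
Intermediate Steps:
V(J) = 2*J
U(Z) = sqrt(28 + Z) (U(Z) = sqrt(Z + 2*14) = sqrt(Z + 28) = sqrt(28 + Z))
((222102 - 272458)*(-412894 - 62495))/(-292003 - U(144)) = ((222102 - 272458)*(-412894 - 62495))/(-292003 - sqrt(28 + 144)) = (-50356*(-475389))/(-292003 - sqrt(172)) = 23938688484/(-292003 - 2*sqrt(43))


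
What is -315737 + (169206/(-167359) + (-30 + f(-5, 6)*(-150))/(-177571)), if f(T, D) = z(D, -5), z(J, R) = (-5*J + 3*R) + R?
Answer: -9383136611162249/29718104989 ≈ -3.1574e+5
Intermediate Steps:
z(J, R) = -5*J + 4*R
f(T, D) = -20 - 5*D (f(T, D) = -5*D + 4*(-5) = -5*D - 20 = -20 - 5*D)
-315737 + (169206/(-167359) + (-30 + f(-5, 6)*(-150))/(-177571)) = -315737 + (169206/(-167359) + (-30 + (-20 - 5*6)*(-150))/(-177571)) = -315737 + (169206*(-1/167359) + (-30 + (-20 - 30)*(-150))*(-1/177571)) = -315737 + (-169206/167359 + (-30 - 50*(-150))*(-1/177571)) = -315737 + (-169206/167359 + (-30 + 7500)*(-1/177571)) = -315737 + (-169206/167359 + 7470*(-1/177571)) = -315737 + (-169206/167359 - 7470/177571) = -315737 - 31296250356/29718104989 = -9383136611162249/29718104989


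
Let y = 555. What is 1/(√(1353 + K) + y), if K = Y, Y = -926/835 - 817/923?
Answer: 427741275/236355180653 - 2*√200619708363815/236355180653 ≈ 0.0016899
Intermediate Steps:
Y = -1536893/770705 (Y = -926*1/835 - 817*1/923 = -926/835 - 817/923 = -1536893/770705 ≈ -1.9941)
K = -1536893/770705 ≈ -1.9941
1/(√(1353 + K) + y) = 1/(√(1353 - 1536893/770705) + 555) = 1/(√(1041226972/770705) + 555) = 1/(2*√200619708363815/770705 + 555) = 1/(555 + 2*√200619708363815/770705)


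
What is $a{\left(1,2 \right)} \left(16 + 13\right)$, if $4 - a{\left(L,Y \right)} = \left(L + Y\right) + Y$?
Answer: $-29$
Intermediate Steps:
$a{\left(L,Y \right)} = 4 - L - 2 Y$ ($a{\left(L,Y \right)} = 4 - \left(\left(L + Y\right) + Y\right) = 4 - \left(L + 2 Y\right) = 4 - L - 2 Y$)
$a{\left(1,2 \right)} \left(16 + 13\right) = \left(4 - 1 - 4\right) \left(16 + 13\right) = \left(4 - 1 - 4\right) 29 = \left(-1\right) 29 = -29$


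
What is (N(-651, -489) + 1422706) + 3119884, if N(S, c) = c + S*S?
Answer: 4965902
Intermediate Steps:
N(S, c) = c + S²
(N(-651, -489) + 1422706) + 3119884 = ((-489 + (-651)²) + 1422706) + 3119884 = ((-489 + 423801) + 1422706) + 3119884 = (423312 + 1422706) + 3119884 = 1846018 + 3119884 = 4965902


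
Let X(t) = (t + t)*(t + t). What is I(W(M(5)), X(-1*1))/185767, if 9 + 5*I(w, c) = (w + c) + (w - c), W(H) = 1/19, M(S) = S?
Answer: -169/17647865 ≈ -9.5762e-6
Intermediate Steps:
W(H) = 1/19
X(t) = 4*t² (X(t) = (2*t)*(2*t) = 4*t²)
I(w, c) = -9/5 + 2*w/5 (I(w, c) = -9/5 + ((w + c) + (w - c))/5 = -9/5 + ((c + w) + (w - c))/5 = -9/5 + (2*w)/5 = -9/5 + 2*w/5)
I(W(M(5)), X(-1*1))/185767 = (-9/5 + (⅖)*(1/19))/185767 = (-9/5 + 2/95)*(1/185767) = -169/95*1/185767 = -169/17647865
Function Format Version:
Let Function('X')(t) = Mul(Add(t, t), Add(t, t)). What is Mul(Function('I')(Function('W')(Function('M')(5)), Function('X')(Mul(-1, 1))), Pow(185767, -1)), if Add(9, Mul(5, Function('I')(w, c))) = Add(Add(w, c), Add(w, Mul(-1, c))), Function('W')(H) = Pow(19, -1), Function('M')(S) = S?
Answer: Rational(-169, 17647865) ≈ -9.5762e-6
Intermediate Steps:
Function('W')(H) = Rational(1, 19)
Function('X')(t) = Mul(4, Pow(t, 2)) (Function('X')(t) = Mul(Mul(2, t), Mul(2, t)) = Mul(4, Pow(t, 2)))
Function('I')(w, c) = Add(Rational(-9, 5), Mul(Rational(2, 5), w)) (Function('I')(w, c) = Add(Rational(-9, 5), Mul(Rational(1, 5), Add(Add(w, c), Add(w, Mul(-1, c))))) = Add(Rational(-9, 5), Mul(Rational(1, 5), Add(Add(c, w), Add(w, Mul(-1, c))))) = Add(Rational(-9, 5), Mul(Rational(1, 5), Mul(2, w))) = Add(Rational(-9, 5), Mul(Rational(2, 5), w)))
Mul(Function('I')(Function('W')(Function('M')(5)), Function('X')(Mul(-1, 1))), Pow(185767, -1)) = Mul(Add(Rational(-9, 5), Mul(Rational(2, 5), Rational(1, 19))), Pow(185767, -1)) = Mul(Add(Rational(-9, 5), Rational(2, 95)), Rational(1, 185767)) = Mul(Rational(-169, 95), Rational(1, 185767)) = Rational(-169, 17647865)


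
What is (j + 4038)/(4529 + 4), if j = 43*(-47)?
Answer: 2017/4533 ≈ 0.44496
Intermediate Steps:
j = -2021
(j + 4038)/(4529 + 4) = (-2021 + 4038)/(4529 + 4) = 2017/4533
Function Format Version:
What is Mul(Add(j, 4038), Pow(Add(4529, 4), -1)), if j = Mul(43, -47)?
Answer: Rational(2017, 4533) ≈ 0.44496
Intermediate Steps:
j = -2021
Mul(Add(j, 4038), Pow(Add(4529, 4), -1)) = Mul(Add(-2021, 4038), Pow(Add(4529, 4), -1)) = Mul(2017, Pow(4533, -1)) = Mul(2017, Rational(1, 4533)) = Rational(2017, 4533)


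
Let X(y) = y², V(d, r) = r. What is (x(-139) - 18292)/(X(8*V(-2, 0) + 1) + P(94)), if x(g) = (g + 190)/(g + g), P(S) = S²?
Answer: -5085227/2456686 ≈ -2.0700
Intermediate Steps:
x(g) = (190 + g)/(2*g) (x(g) = (190 + g)/((2*g)) = (190 + g)*(1/(2*g)) = (190 + g)/(2*g))
(x(-139) - 18292)/(X(8*V(-2, 0) + 1) + P(94)) = ((½)*(190 - 139)/(-139) - 18292)/((8*0 + 1)² + 94²) = ((½)*(-1/139)*51 - 18292)/((0 + 1)² + 8836) = (-51/278 - 18292)/(1² + 8836) = -5085227/(278*(1 + 8836)) = -5085227/278/8837 = -5085227/278*1/8837 = -5085227/2456686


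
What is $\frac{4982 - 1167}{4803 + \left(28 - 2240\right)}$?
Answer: $\frac{3815}{2591} \approx 1.4724$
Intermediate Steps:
$\frac{4982 - 1167}{4803 + \left(28 - 2240\right)} = \frac{3815}{4803 + \left(28 - 2240\right)} = \frac{3815}{4803 - 2212} = \frac{3815}{2591}$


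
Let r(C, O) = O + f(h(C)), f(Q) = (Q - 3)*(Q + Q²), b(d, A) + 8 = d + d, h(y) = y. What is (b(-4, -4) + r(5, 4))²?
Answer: 2304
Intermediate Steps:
b(d, A) = -8 + 2*d (b(d, A) = -8 + (d + d) = -8 + 2*d)
f(Q) = (-3 + Q)*(Q + Q²)
r(C, O) = O + C*(-3 + C² - 2*C)
(b(-4, -4) + r(5, 4))² = ((-8 + 2*(-4)) + (4 - 1*5*(3 - 1*5² + 2*5)))² = ((-8 - 8) + (4 - 1*5*(3 - 1*25 + 10)))² = (-16 + (4 - 1*5*(3 - 25 + 10)))² = (-16 + (4 - 1*5*(-12)))² = (-16 + (4 + 60))² = (-16 + 64)² = 48² = 2304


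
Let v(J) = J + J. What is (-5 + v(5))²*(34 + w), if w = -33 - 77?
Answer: -1900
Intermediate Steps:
v(J) = 2*J
w = -110
(-5 + v(5))²*(34 + w) = (-5 + 2*5)²*(34 - 110) = (-5 + 10)²*(-76) = 5²*(-76) = 25*(-76) = -1900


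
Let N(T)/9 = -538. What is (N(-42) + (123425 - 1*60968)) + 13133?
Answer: 70748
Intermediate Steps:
N(T) = -4842 (N(T) = 9*(-538) = -4842)
(N(-42) + (123425 - 1*60968)) + 13133 = (-4842 + (123425 - 1*60968)) + 13133 = (-4842 + (123425 - 60968)) + 13133 = (-4842 + 62457) + 13133 = 57615 + 13133 = 70748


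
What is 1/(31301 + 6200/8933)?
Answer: 8933/279618033 ≈ 3.1947e-5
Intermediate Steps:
1/(31301 + 6200/8933) = 1/(279618033/8933) = 8933/279618033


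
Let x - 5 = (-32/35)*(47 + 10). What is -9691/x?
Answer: 339185/1649 ≈ 205.69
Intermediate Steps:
x = -1649/35 (x = 5 + (-32/35)*(47 + 10) = 5 - 32*1/35*57 = 5 - 32/35*57 = 5 - 1824/35 = -1649/35 ≈ -47.114)
-9691/x = -9691/(-1649/35) = -9691*(-35/1649) = 339185/1649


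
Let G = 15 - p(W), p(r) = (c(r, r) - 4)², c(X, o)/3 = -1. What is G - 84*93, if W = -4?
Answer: -7846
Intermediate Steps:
c(X, o) = -3 (c(X, o) = 3*(-1) = -3)
p(r) = 49 (p(r) = (-3 - 4)² = (-7)² = 49)
G = -34 (G = 15 - 1*49 = 15 - 49 = -34)
G - 84*93 = -34 - 84*93 = -34 - 7812 = -7846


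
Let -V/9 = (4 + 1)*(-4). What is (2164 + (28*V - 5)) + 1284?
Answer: 8483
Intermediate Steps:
V = 180 (V = -9*(4 + 1)*(-4) = -45*(-4) = -9*(-20) = 180)
(2164 + (28*V - 5)) + 1284 = (2164 + (28*180 - 5)) + 1284 = (2164 + (5040 - 5)) + 1284 = (2164 + 5035) + 1284 = 7199 + 1284 = 8483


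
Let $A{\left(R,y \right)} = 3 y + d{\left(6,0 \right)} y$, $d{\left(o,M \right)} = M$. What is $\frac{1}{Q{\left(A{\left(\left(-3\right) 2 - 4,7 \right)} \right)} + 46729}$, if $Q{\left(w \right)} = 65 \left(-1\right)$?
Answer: $\frac{1}{46664} \approx 2.143 \cdot 10^{-5}$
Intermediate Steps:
$A{\left(R,y \right)} = 3 y$ ($A{\left(R,y \right)} = 3 y + 0 y = 3 y + 0 = 3 y$)
$Q{\left(w \right)} = -65$
$\frac{1}{Q{\left(A{\left(\left(-3\right) 2 - 4,7 \right)} \right)} + 46729} = \frac{1}{-65 + 46729} = \frac{1}{46664}$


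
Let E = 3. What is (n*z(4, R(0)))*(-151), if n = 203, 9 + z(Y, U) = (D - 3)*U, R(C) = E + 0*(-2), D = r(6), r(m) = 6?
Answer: 0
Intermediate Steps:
D = 6
R(C) = 3 (R(C) = 3 + 0*(-2) = 3 + 0 = 3)
z(Y, U) = -9 + 3*U (z(Y, U) = -9 + (6 - 3)*U = -9 + 3*U)
(n*z(4, R(0)))*(-151) = (203*(-9 + 3*3))*(-151) = (203*(-9 + 9))*(-151) = (203*0)*(-151) = 0*(-151) = 0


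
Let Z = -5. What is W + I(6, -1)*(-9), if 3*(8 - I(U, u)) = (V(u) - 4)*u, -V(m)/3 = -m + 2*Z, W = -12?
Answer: -153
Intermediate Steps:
V(m) = 30 + 3*m (V(m) = -3*(-m + 2*(-5)) = -3*(-m - 10) = -3*(-10 - m) = 30 + 3*m)
I(U, u) = 8 - u*(26 + 3*u)/3 (I(U, u) = 8 - ((30 + 3*u) - 4)*u/3 = 8 - (26 + 3*u)*u/3 = 8 - u*(26 + 3*u)/3)
W + I(6, -1)*(-9) = -12 + (8 - 1*(-1)² - 26/3*(-1))*(-9) = -12 + (8 - 1*1 + 26/3)*(-9) = -12 + (8 - 1 + 26/3)*(-9) = -12 + (47/3)*(-9) = -12 - 141 = -153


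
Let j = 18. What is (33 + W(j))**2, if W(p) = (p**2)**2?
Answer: 11026890081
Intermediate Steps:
W(p) = p**4
(33 + W(j))**2 = (33 + 18**4)**2 = (33 + 104976)**2 = 105009**2 = 11026890081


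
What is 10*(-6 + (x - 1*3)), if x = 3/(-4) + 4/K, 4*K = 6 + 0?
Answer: -425/6 ≈ -70.833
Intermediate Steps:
K = 3/2 (K = (6 + 0)/4 = (¼)*6 = 3/2 ≈ 1.5000)
x = 23/12 (x = 3/(-4) + 4/(3/2) = 3*(-¼) + 4*(⅔) = -¾ + 8/3 = 23/12 ≈ 1.9167)
10*(-6 + (x - 1*3)) = 10*(-6 + (23/12 - 1*3)) = 10*(-6 + (23/12 - 3)) = 10*(-6 - 13/12) = 10*(-85/12) = -425/6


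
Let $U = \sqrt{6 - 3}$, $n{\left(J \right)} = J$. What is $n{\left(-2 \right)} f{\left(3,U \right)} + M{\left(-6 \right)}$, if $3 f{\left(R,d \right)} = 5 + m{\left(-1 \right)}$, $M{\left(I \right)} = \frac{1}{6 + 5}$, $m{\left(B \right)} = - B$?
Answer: $- \frac{43}{11} \approx -3.9091$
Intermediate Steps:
$U = \sqrt{3} \approx 1.732$
$M{\left(I \right)} = \frac{1}{11}$
$f{\left(R,d \right)} = 2$ ($f{\left(R,d \right)} = \frac{5 - -1}{3} = \frac{5 + 1}{3} = \frac{1}{3} \cdot 6 = 2$)
$n{\left(-2 \right)} f{\left(3,U \right)} + M{\left(-6 \right)} = \left(-2\right) 2 + \frac{1}{11} = -4 + \frac{1}{11} = - \frac{43}{11}$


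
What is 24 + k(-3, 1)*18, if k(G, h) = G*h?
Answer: -30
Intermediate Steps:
24 + k(-3, 1)*18 = 24 - 3*1*18 = 24 - 3*18 = 24 - 54 = -30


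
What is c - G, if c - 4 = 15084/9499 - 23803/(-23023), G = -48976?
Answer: 222528051/4543 ≈ 48983.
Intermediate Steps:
c = 30083/4543 (c = 4 + (15084/9499 - 23803/(-23023)) = 4 + (15084*(1/9499) - 23803*(-1/23023)) = 4 + (15084/9499 + 1831/1771) = 4 + 11911/4543 = 30083/4543 ≈ 6.6218)
c - G = 30083/4543 - 1*(-48976) = 30083/4543 + 48976 = 222528051/4543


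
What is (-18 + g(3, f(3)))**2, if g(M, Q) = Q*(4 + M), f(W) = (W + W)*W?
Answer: 11664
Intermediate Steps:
f(W) = 2*W**2 (f(W) = (2*W)*W = 2*W**2)
(-18 + g(3, f(3)))**2 = (-18 + (2*3**2)*(4 + 3))**2 = (-18 + (2*9)*7)**2 = (-18 + 18*7)**2 = (-18 + 126)**2 = 108**2 = 11664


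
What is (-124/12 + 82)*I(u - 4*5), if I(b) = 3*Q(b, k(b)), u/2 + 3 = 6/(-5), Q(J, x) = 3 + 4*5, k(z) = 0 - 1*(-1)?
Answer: 4945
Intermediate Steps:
k(z) = 1 (k(z) = 0 + 1 = 1)
Q(J, x) = 23 (Q(J, x) = 3 + 20 = 23)
u = -42/5 (u = -6 + 2*(6/(-5)) = -6 + 2*(6*(-1/5)) = -6 + 2*(-6/5) = -6 - 12/5 = -42/5 ≈ -8.4000)
I(b) = 69 (I(b) = 3*23 = 69)
(-124/12 + 82)*I(u - 4*5) = (-124/12 + 82)*69 = (-124*1/12 + 82)*69 = (-31/3 + 82)*69 = (215/3)*69 = 4945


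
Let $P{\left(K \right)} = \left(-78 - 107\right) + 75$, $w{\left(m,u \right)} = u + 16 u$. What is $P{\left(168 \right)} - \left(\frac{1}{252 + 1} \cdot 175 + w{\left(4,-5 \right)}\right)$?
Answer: $- \frac{6500}{253} \approx -25.692$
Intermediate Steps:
$w{\left(m,u \right)} = 17 u$
$P{\left(K \right)} = -110$ ($P{\left(K \right)} = -185 + 75 = -110$)
$P{\left(168 \right)} - \left(\frac{1}{252 + 1} \cdot 175 + w{\left(4,-5 \right)}\right) = -110 - \left(\frac{1}{252 + 1} \cdot 175 + 17 \left(-5\right)\right) = -110 - \left(\frac{1}{253} \cdot 175 - 85\right) = -110 - \left(\frac{175}{253} - 85\right) = -110 - - \frac{21330}{253} = -110 + \frac{21330}{253} = - \frac{6500}{253}$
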